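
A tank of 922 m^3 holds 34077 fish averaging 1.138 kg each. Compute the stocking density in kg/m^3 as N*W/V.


Total biomass = 34077 fish * 1.138 kg = 38779.626 kg
Density = total biomass / volume = 38779.626 / 922 = 42.0603 kg/m^3

42.0603 kg/m^3


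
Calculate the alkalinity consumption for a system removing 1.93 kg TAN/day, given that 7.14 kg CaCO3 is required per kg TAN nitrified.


Alkalinity factor: 7.14 kg CaCO3 consumed per kg TAN nitrified
alk = 1.93 kg TAN * 7.14 = 13.7802 kg CaCO3/day

13.7802 kg CaCO3/day


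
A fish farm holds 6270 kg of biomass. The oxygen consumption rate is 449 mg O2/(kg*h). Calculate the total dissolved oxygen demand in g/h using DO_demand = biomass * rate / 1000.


Total O2 consumption (mg/h) = 6270 kg * 449 mg/(kg*h) = 2815230 mg/h
Convert to g/h: 2815230 / 1000 = 2815.23 g/h

2815.23 g/h


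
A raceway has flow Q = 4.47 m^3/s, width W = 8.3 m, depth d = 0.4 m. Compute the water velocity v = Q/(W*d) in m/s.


Cross-sectional area = W * d = 8.3 * 0.4 = 3.32 m^2
Velocity = Q / A = 4.47 / 3.32 = 1.34639 m/s

1.34639 m/s


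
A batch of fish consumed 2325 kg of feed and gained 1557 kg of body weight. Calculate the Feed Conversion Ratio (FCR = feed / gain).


FCR = feed consumed / weight gained
FCR = 2325 kg / 1557 kg = 1.49326

1.49326


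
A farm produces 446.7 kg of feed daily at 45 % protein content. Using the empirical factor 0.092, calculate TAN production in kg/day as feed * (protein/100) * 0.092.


Protein in feed = 446.7 * 45/100 = 201.015 kg/day
TAN = protein * 0.092 = 201.015 * 0.092 = 18.49338 kg/day

18.49338 kg/day


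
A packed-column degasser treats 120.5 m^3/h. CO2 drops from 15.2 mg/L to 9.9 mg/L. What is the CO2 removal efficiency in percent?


CO2_out / CO2_in = 9.9 / 15.2 = 0.65131579
Fraction remaining = 0.65131579
efficiency = (1 - 0.65131579) * 100 = 34.8684 %

34.8684 %


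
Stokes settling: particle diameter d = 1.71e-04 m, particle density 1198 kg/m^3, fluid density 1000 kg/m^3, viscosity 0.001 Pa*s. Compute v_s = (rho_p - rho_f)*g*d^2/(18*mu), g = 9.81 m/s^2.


Density difference: rho_p - rho_f = 1198 - 1000 = 198 kg/m^3
d^2 = (1.71e-04)^2 = 2.9241e-08 m^2
Numerator = (rho_p - rho_f) * g * d^2 = 198 * 9.81 * 2.9241e-08 = 5.6797134e-05
Denominator = 18 * mu = 18 * 0.001 = 0.018
v_s = 5.6797134e-05 / 0.018 = 0.0031554 m/s
Check: Re = rho_f * v_s * d / mu = 1000 * 0.0031554 * 1.71e-04 / 0.001 = 0.54 < 1, so Stokes' law applies.

0.0031554 m/s


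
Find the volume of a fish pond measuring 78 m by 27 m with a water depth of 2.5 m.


Base area = L * W = 78 * 27 = 2106 m^2
Volume = area * depth = 2106 * 2.5 = 5265 m^3

5265 m^3


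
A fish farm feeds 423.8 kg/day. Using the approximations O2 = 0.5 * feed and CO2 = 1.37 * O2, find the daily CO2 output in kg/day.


O2 = 423.8 * 0.5 = 211.9
CO2 = 211.9 * 1.37 = 290.303

290.303 kg/day


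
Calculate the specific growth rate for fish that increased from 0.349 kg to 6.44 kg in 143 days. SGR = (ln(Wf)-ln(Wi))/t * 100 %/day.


ln(W_f) = ln(6.44) = 1.8625285
ln(W_i) = ln(0.349) = -1.0526834
ln(W_f) - ln(W_i) = 1.8625285 - -1.0526834 = 2.9152119
SGR = 2.9152119 / 143 * 100 = 2.03861 %/day

2.03861 %/day


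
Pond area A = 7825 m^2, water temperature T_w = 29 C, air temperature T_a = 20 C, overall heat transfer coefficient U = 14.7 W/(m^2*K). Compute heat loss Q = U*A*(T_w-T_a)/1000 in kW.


Temperature difference dT = 29 - 20 = 9 K
Heat loss (W) = U * A * dT = 14.7 * 7825 * 9 = 1035247.5 W
Convert to kW: 1035247.5 / 1000 = 1035.2475 kW

1035.2475 kW


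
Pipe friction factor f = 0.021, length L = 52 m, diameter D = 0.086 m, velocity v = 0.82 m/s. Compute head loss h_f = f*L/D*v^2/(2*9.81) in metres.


v^2 = 0.82^2 = 0.6724 m^2/s^2
L/D = 52/0.086 = 604.65116
h_f = f*(L/D)*v^2/(2g) = 0.021 * 604.65116 * 0.6724 / 19.62 = 0.435164 m

0.435164 m


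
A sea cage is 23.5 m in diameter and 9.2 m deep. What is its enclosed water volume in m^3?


r = d/2 = 23.5/2 = 11.75 m
Base area = pi*r^2 = pi*11.75^2 = 433.73614 m^2
Volume = 433.73614 * 9.2 = 3990.37 m^3

3990.37 m^3


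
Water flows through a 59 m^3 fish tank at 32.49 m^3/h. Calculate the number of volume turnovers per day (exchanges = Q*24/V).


Daily flow volume = 32.49 m^3/h * 24 h = 779.76 m^3/day
Exchanges = daily flow / tank volume = 779.76 / 59 = 13.2163 exchanges/day

13.2163 exchanges/day


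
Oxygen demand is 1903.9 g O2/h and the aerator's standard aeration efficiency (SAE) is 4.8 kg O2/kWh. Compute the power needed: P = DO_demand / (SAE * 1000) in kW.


SAE in g O2/kWh = 4.8 * 1000 = 4800 g/kWh
P = DO_demand / SAE_g = 1903.9 / 4800 = 0.396646 kW

0.396646 kW


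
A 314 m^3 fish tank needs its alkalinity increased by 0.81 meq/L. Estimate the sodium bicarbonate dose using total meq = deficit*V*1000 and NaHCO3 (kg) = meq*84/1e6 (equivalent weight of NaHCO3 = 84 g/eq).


Tank volume in L = 314 m^3 * 1000 = 314000 L
Total meq required = 0.81 meq/L * 314000 L = 254340 meq
NaHCO3 mass = 254340 meq * 84 mg/meq / 1e6 = 21.3646 kg

21.3646 kg


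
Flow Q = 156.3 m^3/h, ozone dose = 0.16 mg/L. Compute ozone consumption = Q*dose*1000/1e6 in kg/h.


O3 demand (mg/h) = Q * dose * 1000 = 156.3 * 0.16 * 1000 = 25008 mg/h
Convert mg to kg: 25008 / 1e6 = 0.025008 kg/h

0.025008 kg/h


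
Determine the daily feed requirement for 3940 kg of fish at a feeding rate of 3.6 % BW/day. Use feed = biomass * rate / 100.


Feeding rate fraction = 3.6% / 100 = 0.036
Daily feed = 3940 kg * 0.036 = 141.84 kg/day

141.84 kg/day


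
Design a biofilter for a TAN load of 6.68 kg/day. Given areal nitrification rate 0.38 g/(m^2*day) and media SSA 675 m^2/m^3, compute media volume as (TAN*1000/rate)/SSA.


A = 6.68*1000 / 0.38 = 17578.947 m^2
V = 17578.947 / 675 = 26.0429

26.0429 m^3


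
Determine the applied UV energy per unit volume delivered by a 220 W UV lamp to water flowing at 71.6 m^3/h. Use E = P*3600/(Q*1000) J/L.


Energy delivered per hour = 220 W * 3600 s = 792000 J/h
Volume treated per hour = 71.6 m^3/h * 1000 = 71600 L/h
dose = 792000 / 71600 = 11.0615 J/L

11.0615 J/L


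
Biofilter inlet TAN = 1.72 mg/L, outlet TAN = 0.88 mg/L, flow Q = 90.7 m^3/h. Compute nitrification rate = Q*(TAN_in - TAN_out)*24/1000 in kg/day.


Concentration drop: TAN_in - TAN_out = 1.72 - 0.88 = 0.84 mg/L
Hourly TAN removed = Q * dTAN = 90.7 m^3/h * 0.84 mg/L = 76.188 g/h  (m^3/h * mg/L = g/h)
Daily TAN removed = 76.188 * 24 = 1828.512 g/day
Convert to kg/day: 1828.512 / 1000 = 1.828512 kg/day

1.828512 kg/day


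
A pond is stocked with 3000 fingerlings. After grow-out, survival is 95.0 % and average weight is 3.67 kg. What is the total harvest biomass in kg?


Survivors = 3000 * 95.0/100 = 2850 fish
Harvest biomass = survivors * W_f = 2850 * 3.67 = 10459.5 kg

10459.5 kg


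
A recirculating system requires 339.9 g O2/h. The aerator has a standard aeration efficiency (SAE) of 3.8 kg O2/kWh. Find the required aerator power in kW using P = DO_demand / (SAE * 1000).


SAE in g O2/kWh = 3.8 * 1000 = 3800 g/kWh
P = DO_demand / SAE_g = 339.9 / 3800 = 0.0894474 kW

0.0894474 kW


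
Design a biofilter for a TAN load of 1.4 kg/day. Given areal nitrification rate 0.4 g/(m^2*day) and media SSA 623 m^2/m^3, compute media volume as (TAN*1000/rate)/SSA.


A = 1.4*1000 / 0.4 = 3500 m^2
V = 3500 / 623 = 5.61798

5.61798 m^3


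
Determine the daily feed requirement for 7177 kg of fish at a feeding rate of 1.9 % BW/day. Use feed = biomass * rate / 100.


Feeding rate fraction = 1.9% / 100 = 0.019
Daily feed = 7177 kg * 0.019 = 136.363 kg/day

136.363 kg/day


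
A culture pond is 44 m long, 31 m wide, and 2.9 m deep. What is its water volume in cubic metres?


Base area = L * W = 44 * 31 = 1364 m^2
Volume = area * depth = 1364 * 2.9 = 3955.6 m^3

3955.6 m^3


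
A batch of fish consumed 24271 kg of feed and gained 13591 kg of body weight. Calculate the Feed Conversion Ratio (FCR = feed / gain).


FCR = feed consumed / weight gained
FCR = 24271 kg / 13591 kg = 1.78581

1.78581


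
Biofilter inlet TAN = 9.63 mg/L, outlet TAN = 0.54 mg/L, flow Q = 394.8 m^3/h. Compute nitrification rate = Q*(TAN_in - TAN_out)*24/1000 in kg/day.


Concentration drop: TAN_in - TAN_out = 9.63 - 0.54 = 9.09 mg/L
Hourly TAN removed = Q * dTAN = 394.8 m^3/h * 9.09 mg/L = 3588.732 g/h  (m^3/h * mg/L = g/h)
Daily TAN removed = 3588.732 * 24 = 86129.568 g/day
Convert to kg/day: 86129.568 / 1000 = 86.129568 kg/day

86.129568 kg/day


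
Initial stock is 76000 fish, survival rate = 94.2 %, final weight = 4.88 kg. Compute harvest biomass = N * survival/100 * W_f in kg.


Survivors = 76000 * 94.2/100 = 71592 fish
Harvest biomass = survivors * W_f = 71592 * 4.88 = 349368.96 kg

349368.96 kg


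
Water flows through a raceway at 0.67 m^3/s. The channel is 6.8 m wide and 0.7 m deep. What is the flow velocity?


Cross-sectional area = W * d = 6.8 * 0.7 = 4.76 m^2
Velocity = Q / A = 0.67 / 4.76 = 0.140756 m/s

0.140756 m/s


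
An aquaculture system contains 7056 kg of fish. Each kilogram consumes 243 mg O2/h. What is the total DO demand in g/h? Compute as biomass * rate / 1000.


Total O2 consumption (mg/h) = 7056 kg * 243 mg/(kg*h) = 1714608 mg/h
Convert to g/h: 1714608 / 1000 = 1714.608 g/h

1714.608 g/h


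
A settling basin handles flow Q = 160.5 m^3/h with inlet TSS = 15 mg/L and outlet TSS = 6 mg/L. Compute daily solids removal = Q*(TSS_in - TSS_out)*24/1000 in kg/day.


Concentration drop: TSS_in - TSS_out = 15 - 6 = 9 mg/L
Hourly solids removed = Q * dTSS = 160.5 m^3/h * 9 mg/L = 1444.5 g/h  (m^3/h * mg/L = g/h)
Daily solids removed = 1444.5 * 24 = 34668 g/day
Convert g to kg: 34668 / 1000 = 34.668 kg/day

34.668 kg/day


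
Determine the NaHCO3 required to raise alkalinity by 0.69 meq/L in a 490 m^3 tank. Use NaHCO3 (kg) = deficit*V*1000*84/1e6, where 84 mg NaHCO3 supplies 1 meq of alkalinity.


Tank volume in L = 490 m^3 * 1000 = 490000 L
Total meq required = 0.69 meq/L * 490000 L = 338100 meq
NaHCO3 mass = 338100 meq * 84 mg/meq / 1e6 = 28.4004 kg

28.4004 kg


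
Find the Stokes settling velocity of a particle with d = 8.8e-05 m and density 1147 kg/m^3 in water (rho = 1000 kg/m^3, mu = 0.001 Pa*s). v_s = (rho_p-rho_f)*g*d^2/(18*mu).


Density difference: rho_p - rho_f = 1147 - 1000 = 147 kg/m^3
d^2 = (8.8e-05)^2 = 7.744e-09 m^2
Numerator = (rho_p - rho_f) * g * d^2 = 147 * 9.81 * 7.744e-09 = 1.116739e-05
Denominator = 18 * mu = 18 * 0.001 = 0.018
v_s = 1.116739e-05 / 0.018 = 6.20411e-04 m/s
Check: Re = rho_f * v_s * d / mu = 1000 * 6.20411e-04 * 8.8e-05 / 0.001 = 0.0546 < 1, so Stokes' law applies.

6.20411e-04 m/s


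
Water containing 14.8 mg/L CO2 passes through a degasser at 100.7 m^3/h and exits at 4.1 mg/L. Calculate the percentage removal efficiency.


CO2_out / CO2_in = 4.1 / 14.8 = 0.27702703
Fraction remaining = 0.27702703
efficiency = (1 - 0.27702703) * 100 = 72.2973 %

72.2973 %


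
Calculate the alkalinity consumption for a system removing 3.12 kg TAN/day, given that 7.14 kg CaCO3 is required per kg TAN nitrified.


Alkalinity factor: 7.14 kg CaCO3 consumed per kg TAN nitrified
alk = 3.12 kg TAN * 7.14 = 22.2768 kg CaCO3/day

22.2768 kg CaCO3/day


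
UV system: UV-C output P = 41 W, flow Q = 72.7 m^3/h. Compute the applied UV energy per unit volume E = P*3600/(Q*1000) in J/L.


Energy delivered per hour = 41 W * 3600 s = 147600 J/h
Volume treated per hour = 72.7 m^3/h * 1000 = 72700 L/h
dose = 147600 / 72700 = 2.03026 J/L

2.03026 J/L


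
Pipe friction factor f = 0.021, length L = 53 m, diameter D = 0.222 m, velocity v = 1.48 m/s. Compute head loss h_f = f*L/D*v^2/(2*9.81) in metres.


v^2 = 1.48^2 = 2.1904 m^2/s^2
L/D = 53/0.222 = 238.73874
h_f = f*(L/D)*v^2/(2g) = 0.021 * 238.73874 * 2.1904 / 19.62 = 0.559715 m

0.559715 m


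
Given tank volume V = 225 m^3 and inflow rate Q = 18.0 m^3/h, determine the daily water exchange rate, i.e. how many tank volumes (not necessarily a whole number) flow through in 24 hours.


Daily flow volume = 18.0 m^3/h * 24 h = 432 m^3/day
Exchanges = daily flow / tank volume = 432 / 225 = 1.92 exchanges/day

1.92 exchanges/day


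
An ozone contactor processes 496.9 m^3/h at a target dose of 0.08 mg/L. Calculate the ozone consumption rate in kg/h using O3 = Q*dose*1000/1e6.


O3 demand (mg/h) = Q * dose * 1000 = 496.9 * 0.08 * 1000 = 39752 mg/h
Convert mg to kg: 39752 / 1e6 = 0.039752 kg/h

0.039752 kg/h


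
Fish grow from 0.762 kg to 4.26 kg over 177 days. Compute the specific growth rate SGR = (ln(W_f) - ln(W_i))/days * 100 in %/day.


ln(W_f) = ln(4.26) = 1.4492692
ln(W_i) = ln(0.762) = -0.27180872
ln(W_f) - ln(W_i) = 1.4492692 - -0.27180872 = 1.7210779
SGR = 1.7210779 / 177 * 100 = 0.97236 %/day

0.97236 %/day


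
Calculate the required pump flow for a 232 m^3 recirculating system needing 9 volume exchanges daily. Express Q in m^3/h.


Daily recirculation volume = 232 m^3 * 9 = 2088 m^3/day
Flow rate Q = daily volume / 24 h = 2088 / 24 = 87 m^3/h

87 m^3/h


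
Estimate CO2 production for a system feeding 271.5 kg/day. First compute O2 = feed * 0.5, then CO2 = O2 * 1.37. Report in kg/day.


O2 = 271.5 * 0.5 = 135.75
CO2 = 135.75 * 1.37 = 185.9775

185.9775 kg/day


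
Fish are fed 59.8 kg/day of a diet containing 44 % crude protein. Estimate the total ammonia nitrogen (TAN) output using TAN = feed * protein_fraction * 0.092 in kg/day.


Protein in feed = 59.8 * 44/100 = 26.312 kg/day
TAN = protein * 0.092 = 26.312 * 0.092 = 2.420704 kg/day

2.420704 kg/day


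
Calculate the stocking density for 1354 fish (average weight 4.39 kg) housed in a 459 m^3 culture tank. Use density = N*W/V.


Total biomass = 1354 fish * 4.39 kg = 5944.06 kg
Density = total biomass / volume = 5944.06 / 459 = 12.95 kg/m^3

12.95 kg/m^3


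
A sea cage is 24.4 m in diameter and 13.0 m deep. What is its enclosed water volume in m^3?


r = d/2 = 24.4/2 = 12.2 m
Base area = pi*r^2 = pi*12.2^2 = 467.59465 m^2
Volume = 467.59465 * 13.0 = 6078.73 m^3

6078.73 m^3


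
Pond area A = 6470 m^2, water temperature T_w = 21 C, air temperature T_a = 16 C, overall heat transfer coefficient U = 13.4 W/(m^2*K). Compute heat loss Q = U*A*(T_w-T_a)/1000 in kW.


Temperature difference dT = 21 - 16 = 5 K
Heat loss (W) = U * A * dT = 13.4 * 6470 * 5 = 433490 W
Convert to kW: 433490 / 1000 = 433.49 kW

433.49 kW


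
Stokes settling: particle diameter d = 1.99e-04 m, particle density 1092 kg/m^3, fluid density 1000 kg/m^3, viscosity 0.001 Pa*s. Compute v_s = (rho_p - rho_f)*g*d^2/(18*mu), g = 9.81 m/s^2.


Density difference: rho_p - rho_f = 1092 - 1000 = 92 kg/m^3
d^2 = (1.99e-04)^2 = 3.9601e-08 m^2
Numerator = (rho_p - rho_f) * g * d^2 = 92 * 9.81 * 3.9601e-08 = 3.5740695e-05
Denominator = 18 * mu = 18 * 0.001 = 0.018
v_s = 3.5740695e-05 / 0.018 = 0.00198559 m/s
Check: Re = rho_f * v_s * d / mu = 1000 * 0.00198559 * 1.99e-04 / 0.001 = 0.395 < 1, so Stokes' law applies.

0.00198559 m/s


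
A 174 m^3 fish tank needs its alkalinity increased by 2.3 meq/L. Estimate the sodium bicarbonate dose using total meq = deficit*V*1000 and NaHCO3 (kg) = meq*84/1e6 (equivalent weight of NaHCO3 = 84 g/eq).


Tank volume in L = 174 m^3 * 1000 = 174000 L
Total meq required = 2.3 meq/L * 174000 L = 400200 meq
NaHCO3 mass = 400200 meq * 84 mg/meq / 1e6 = 33.6168 kg

33.6168 kg


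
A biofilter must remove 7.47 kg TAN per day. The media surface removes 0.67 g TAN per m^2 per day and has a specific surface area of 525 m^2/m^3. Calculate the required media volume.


A = 7.47*1000 / 0.67 = 11149.254 m^2
V = 11149.254 / 525 = 21.2367

21.2367 m^3


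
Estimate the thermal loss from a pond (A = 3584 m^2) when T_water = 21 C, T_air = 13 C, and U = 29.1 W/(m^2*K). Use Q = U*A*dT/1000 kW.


Temperature difference dT = 21 - 13 = 8 K
Heat loss (W) = U * A * dT = 29.1 * 3584 * 8 = 834355.2 W
Convert to kW: 834355.2 / 1000 = 834.3552 kW

834.3552 kW


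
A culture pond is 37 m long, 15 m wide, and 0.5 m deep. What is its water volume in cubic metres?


Base area = L * W = 37 * 15 = 555 m^2
Volume = area * depth = 555 * 0.5 = 277.5 m^3

277.5 m^3


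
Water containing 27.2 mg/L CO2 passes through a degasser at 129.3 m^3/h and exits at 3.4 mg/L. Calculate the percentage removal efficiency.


CO2_out / CO2_in = 3.4 / 27.2 = 0.125
Fraction remaining = 0.125
efficiency = (1 - 0.125) * 100 = 87.5 %

87.5 %


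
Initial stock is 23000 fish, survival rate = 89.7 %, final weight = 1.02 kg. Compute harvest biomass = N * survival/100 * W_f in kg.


Survivors = 23000 * 89.7/100 = 20631 fish
Harvest biomass = survivors * W_f = 20631 * 1.02 = 21043.62 kg

21043.62 kg


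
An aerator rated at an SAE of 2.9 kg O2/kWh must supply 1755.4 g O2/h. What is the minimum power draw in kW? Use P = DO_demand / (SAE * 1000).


SAE in g O2/kWh = 2.9 * 1000 = 2900 g/kWh
P = DO_demand / SAE_g = 1755.4 / 2900 = 0.60531 kW

0.60531 kW


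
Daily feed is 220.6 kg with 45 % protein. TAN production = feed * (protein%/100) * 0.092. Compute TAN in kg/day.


Protein in feed = 220.6 * 45/100 = 99.27 kg/day
TAN = protein * 0.092 = 99.27 * 0.092 = 9.13284 kg/day

9.13284 kg/day


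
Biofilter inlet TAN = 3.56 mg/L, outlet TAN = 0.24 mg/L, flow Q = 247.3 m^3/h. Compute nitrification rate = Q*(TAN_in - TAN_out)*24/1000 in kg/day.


Concentration drop: TAN_in - TAN_out = 3.56 - 0.24 = 3.32 mg/L
Hourly TAN removed = Q * dTAN = 247.3 m^3/h * 3.32 mg/L = 821.036 g/h  (m^3/h * mg/L = g/h)
Daily TAN removed = 821.036 * 24 = 19704.864 g/day
Convert to kg/day: 19704.864 / 1000 = 19.704864 kg/day

19.704864 kg/day


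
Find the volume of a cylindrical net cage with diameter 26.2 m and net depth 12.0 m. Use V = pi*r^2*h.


r = d/2 = 26.2/2 = 13.1 m
Base area = pi*r^2 = pi*13.1^2 = 539.12872 m^2
Volume = 539.12872 * 12.0 = 6469.54 m^3

6469.54 m^3


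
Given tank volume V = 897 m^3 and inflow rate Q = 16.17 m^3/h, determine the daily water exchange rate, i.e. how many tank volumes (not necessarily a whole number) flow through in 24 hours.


Daily flow volume = 16.17 m^3/h * 24 h = 388.08 m^3/day
Exchanges = daily flow / tank volume = 388.08 / 897 = 0.432642 exchanges/day

0.432642 exchanges/day


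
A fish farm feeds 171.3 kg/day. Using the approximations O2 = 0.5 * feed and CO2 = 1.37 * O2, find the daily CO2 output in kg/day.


O2 = 171.3 * 0.5 = 85.65
CO2 = 85.65 * 1.37 = 117.3405

117.3405 kg/day


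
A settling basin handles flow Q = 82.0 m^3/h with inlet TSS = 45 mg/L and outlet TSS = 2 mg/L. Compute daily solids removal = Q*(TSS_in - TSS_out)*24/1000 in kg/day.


Concentration drop: TSS_in - TSS_out = 45 - 2 = 43 mg/L
Hourly solids removed = Q * dTSS = 82.0 m^3/h * 43 mg/L = 3526 g/h  (m^3/h * mg/L = g/h)
Daily solids removed = 3526 * 24 = 84624 g/day
Convert g to kg: 84624 / 1000 = 84.624 kg/day

84.624 kg/day


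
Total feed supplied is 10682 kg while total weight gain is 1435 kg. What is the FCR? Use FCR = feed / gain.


FCR = feed consumed / weight gained
FCR = 10682 kg / 1435 kg = 7.4439

7.4439


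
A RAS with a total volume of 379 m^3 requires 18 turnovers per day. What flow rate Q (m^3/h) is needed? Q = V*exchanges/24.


Daily recirculation volume = 379 m^3 * 18 = 6822 m^3/day
Flow rate Q = daily volume / 24 h = 6822 / 24 = 284.25 m^3/h

284.25 m^3/h


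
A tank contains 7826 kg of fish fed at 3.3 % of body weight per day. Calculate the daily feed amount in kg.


Feeding rate fraction = 3.3% / 100 = 0.033
Daily feed = 7826 kg * 0.033 = 258.258 kg/day

258.258 kg/day


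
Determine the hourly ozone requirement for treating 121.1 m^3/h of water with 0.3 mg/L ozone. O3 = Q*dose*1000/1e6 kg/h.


O3 demand (mg/h) = Q * dose * 1000 = 121.1 * 0.3 * 1000 = 36330 mg/h
Convert mg to kg: 36330 / 1e6 = 0.03633 kg/h

0.03633 kg/h


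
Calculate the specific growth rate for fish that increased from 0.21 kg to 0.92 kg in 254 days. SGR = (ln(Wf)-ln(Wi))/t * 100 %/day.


ln(W_f) = ln(0.92) = -0.083381609
ln(W_i) = ln(0.21) = -1.5606477
ln(W_f) - ln(W_i) = -0.083381609 - -1.5606477 = 1.4772661
SGR = 1.4772661 / 254 * 100 = 0.581601 %/day

0.581601 %/day


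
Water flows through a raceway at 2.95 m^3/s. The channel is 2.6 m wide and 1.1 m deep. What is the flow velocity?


Cross-sectional area = W * d = 2.6 * 1.1 = 2.86 m^2
Velocity = Q / A = 2.95 / 2.86 = 1.03147 m/s

1.03147 m/s


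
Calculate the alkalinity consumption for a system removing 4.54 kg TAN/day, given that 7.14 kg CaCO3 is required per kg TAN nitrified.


Alkalinity factor: 7.14 kg CaCO3 consumed per kg TAN nitrified
alk = 4.54 kg TAN * 7.14 = 32.4156 kg CaCO3/day

32.4156 kg CaCO3/day


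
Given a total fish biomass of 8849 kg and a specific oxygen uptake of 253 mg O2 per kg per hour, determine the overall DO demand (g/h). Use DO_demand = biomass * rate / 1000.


Total O2 consumption (mg/h) = 8849 kg * 253 mg/(kg*h) = 2238797 mg/h
Convert to g/h: 2238797 / 1000 = 2238.797 g/h

2238.797 g/h


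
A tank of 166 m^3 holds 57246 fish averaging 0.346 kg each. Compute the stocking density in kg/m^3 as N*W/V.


Total biomass = 57246 fish * 0.346 kg = 19807.116 kg
Density = total biomass / volume = 19807.116 / 166 = 119.32 kg/m^3

119.32 kg/m^3


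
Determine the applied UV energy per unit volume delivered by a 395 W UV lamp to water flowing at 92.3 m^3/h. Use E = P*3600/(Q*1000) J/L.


Energy delivered per hour = 395 W * 3600 s = 1422000 J/h
Volume treated per hour = 92.3 m^3/h * 1000 = 92300 L/h
dose = 1422000 / 92300 = 15.4063 J/L

15.4063 J/L


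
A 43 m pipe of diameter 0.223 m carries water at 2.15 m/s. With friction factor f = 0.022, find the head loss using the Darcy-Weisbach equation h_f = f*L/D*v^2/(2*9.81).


v^2 = 2.15^2 = 4.6225 m^2/s^2
L/D = 43/0.223 = 192.82511
h_f = f*(L/D)*v^2/(2g) = 0.022 * 192.82511 * 4.6225 / 19.62 = 0.999457 m

0.999457 m


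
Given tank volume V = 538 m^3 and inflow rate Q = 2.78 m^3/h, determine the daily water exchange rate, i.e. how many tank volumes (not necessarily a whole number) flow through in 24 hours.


Daily flow volume = 2.78 m^3/h * 24 h = 66.72 m^3/day
Exchanges = daily flow / tank volume = 66.72 / 538 = 0.124015 exchanges/day

0.124015 exchanges/day


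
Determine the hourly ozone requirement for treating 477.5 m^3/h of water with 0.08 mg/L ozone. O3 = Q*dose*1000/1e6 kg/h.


O3 demand (mg/h) = Q * dose * 1000 = 477.5 * 0.08 * 1000 = 38200 mg/h
Convert mg to kg: 38200 / 1e6 = 0.0382 kg/h

0.0382 kg/h


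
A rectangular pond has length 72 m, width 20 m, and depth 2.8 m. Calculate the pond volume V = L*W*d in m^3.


Base area = L * W = 72 * 20 = 1440 m^2
Volume = area * depth = 1440 * 2.8 = 4032 m^3

4032 m^3


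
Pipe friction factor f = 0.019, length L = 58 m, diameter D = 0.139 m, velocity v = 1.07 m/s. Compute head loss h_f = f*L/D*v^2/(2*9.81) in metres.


v^2 = 1.07^2 = 1.1449 m^2/s^2
L/D = 58/0.139 = 417.26619
h_f = f*(L/D)*v^2/(2g) = 0.019 * 417.26619 * 1.1449 / 19.62 = 0.462632 m

0.462632 m


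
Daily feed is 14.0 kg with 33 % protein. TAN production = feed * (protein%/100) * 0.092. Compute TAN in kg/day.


Protein in feed = 14.0 * 33/100 = 4.62 kg/day
TAN = protein * 0.092 = 4.62 * 0.092 = 0.42504 kg/day

0.42504 kg/day


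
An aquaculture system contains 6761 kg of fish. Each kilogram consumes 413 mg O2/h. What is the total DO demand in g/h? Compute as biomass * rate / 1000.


Total O2 consumption (mg/h) = 6761 kg * 413 mg/(kg*h) = 2792293 mg/h
Convert to g/h: 2792293 / 1000 = 2792.293 g/h

2792.293 g/h


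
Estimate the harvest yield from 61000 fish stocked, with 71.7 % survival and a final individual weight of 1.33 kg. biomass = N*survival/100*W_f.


Survivors = 61000 * 71.7/100 = 43737 fish
Harvest biomass = survivors * W_f = 43737 * 1.33 = 58170.21 kg

58170.21 kg


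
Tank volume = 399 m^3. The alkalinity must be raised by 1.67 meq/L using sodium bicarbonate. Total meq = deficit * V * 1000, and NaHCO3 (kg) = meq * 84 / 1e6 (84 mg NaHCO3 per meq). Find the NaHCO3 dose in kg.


Tank volume in L = 399 m^3 * 1000 = 399000 L
Total meq required = 1.67 meq/L * 399000 L = 666330 meq
NaHCO3 mass = 666330 meq * 84 mg/meq / 1e6 = 55.9717 kg

55.9717 kg


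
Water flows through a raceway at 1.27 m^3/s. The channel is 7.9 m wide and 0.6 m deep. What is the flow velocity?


Cross-sectional area = W * d = 7.9 * 0.6 = 4.74 m^2
Velocity = Q / A = 1.27 / 4.74 = 0.267932 m/s

0.267932 m/s


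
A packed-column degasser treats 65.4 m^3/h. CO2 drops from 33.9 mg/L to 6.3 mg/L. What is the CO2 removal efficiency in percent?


CO2_out / CO2_in = 6.3 / 33.9 = 0.18584071
Fraction remaining = 0.18584071
efficiency = (1 - 0.18584071) * 100 = 81.4159 %

81.4159 %


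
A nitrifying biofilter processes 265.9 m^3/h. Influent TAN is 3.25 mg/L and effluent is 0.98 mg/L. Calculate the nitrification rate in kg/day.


Concentration drop: TAN_in - TAN_out = 3.25 - 0.98 = 2.27 mg/L
Hourly TAN removed = Q * dTAN = 265.9 m^3/h * 2.27 mg/L = 603.593 g/h  (m^3/h * mg/L = g/h)
Daily TAN removed = 603.593 * 24 = 14486.232 g/day
Convert to kg/day: 14486.232 / 1000 = 14.486232 kg/day

14.486232 kg/day


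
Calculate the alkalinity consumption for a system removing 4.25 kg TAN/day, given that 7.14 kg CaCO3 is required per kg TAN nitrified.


Alkalinity factor: 7.14 kg CaCO3 consumed per kg TAN nitrified
alk = 4.25 kg TAN * 7.14 = 30.345 kg CaCO3/day

30.345 kg CaCO3/day


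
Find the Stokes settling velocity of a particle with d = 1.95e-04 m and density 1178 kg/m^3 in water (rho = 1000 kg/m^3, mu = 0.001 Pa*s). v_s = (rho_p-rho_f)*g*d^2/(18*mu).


Density difference: rho_p - rho_f = 1178 - 1000 = 178 kg/m^3
d^2 = (1.95e-04)^2 = 3.8025e-08 m^2
Numerator = (rho_p - rho_f) * g * d^2 = 178 * 9.81 * 3.8025e-08 = 6.6398494e-05
Denominator = 18 * mu = 18 * 0.001 = 0.018
v_s = 6.6398494e-05 / 0.018 = 0.00368881 m/s
Check: Re = rho_f * v_s * d / mu = 1000 * 0.00368881 * 1.95e-04 / 0.001 = 0.719 < 1, so Stokes' law applies.

0.00368881 m/s


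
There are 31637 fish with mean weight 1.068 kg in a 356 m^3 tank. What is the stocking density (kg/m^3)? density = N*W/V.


Total biomass = 31637 fish * 1.068 kg = 33788.316 kg
Density = total biomass / volume = 33788.316 / 356 = 94.911 kg/m^3

94.911 kg/m^3


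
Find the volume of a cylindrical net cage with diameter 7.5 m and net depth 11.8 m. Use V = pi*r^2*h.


r = d/2 = 7.5/2 = 3.75 m
Base area = pi*r^2 = pi*3.75^2 = 44.178647 m^2
Volume = 44.178647 * 11.8 = 521.308 m^3

521.308 m^3


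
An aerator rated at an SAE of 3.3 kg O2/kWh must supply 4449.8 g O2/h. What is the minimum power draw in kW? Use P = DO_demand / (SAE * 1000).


SAE in g O2/kWh = 3.3 * 1000 = 3300 g/kWh
P = DO_demand / SAE_g = 4449.8 / 3300 = 1.34842 kW

1.34842 kW


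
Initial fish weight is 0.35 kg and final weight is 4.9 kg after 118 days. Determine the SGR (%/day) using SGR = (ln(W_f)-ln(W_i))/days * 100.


ln(W_f) = ln(4.9) = 1.5892352
ln(W_i) = ln(0.35) = -1.0498221
ln(W_f) - ln(W_i) = 1.5892352 - -1.0498221 = 2.6390573
SGR = 2.6390573 / 118 * 100 = 2.23649 %/day

2.23649 %/day


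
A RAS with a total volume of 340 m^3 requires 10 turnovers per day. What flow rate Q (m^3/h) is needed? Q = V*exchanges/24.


Daily recirculation volume = 340 m^3 * 10 = 3400 m^3/day
Flow rate Q = daily volume / 24 h = 3400 / 24 = 141.667 m^3/h

141.667 m^3/h


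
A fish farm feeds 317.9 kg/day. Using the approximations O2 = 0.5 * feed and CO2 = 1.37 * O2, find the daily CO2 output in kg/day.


O2 = 317.9 * 0.5 = 158.95
CO2 = 158.95 * 1.37 = 217.7615

217.7615 kg/day


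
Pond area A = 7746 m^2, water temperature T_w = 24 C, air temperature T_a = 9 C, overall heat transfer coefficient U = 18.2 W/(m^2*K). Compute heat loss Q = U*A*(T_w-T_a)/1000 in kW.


Temperature difference dT = 24 - 9 = 15 K
Heat loss (W) = U * A * dT = 18.2 * 7746 * 15 = 2114658 W
Convert to kW: 2114658 / 1000 = 2114.658 kW

2114.658 kW


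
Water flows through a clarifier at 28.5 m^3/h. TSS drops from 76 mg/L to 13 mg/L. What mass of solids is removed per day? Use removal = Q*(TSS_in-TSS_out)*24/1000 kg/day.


Concentration drop: TSS_in - TSS_out = 76 - 13 = 63 mg/L
Hourly solids removed = Q * dTSS = 28.5 m^3/h * 63 mg/L = 1795.5 g/h  (m^3/h * mg/L = g/h)
Daily solids removed = 1795.5 * 24 = 43092 g/day
Convert g to kg: 43092 / 1000 = 43.092 kg/day

43.092 kg/day


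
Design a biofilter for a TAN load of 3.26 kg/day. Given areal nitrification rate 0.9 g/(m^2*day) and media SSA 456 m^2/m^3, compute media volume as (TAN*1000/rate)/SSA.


A = 3.26*1000 / 0.9 = 3622.2222 m^2
V = 3622.2222 / 456 = 7.94347

7.94347 m^3


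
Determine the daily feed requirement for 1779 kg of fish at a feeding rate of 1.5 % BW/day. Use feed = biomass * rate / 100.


Feeding rate fraction = 1.5% / 100 = 0.015
Daily feed = 1779 kg * 0.015 = 26.685 kg/day

26.685 kg/day


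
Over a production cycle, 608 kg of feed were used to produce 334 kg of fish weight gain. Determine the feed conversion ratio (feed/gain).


FCR = feed consumed / weight gained
FCR = 608 kg / 334 kg = 1.82036

1.82036


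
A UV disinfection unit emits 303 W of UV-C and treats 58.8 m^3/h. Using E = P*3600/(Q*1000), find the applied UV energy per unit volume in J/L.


Energy delivered per hour = 303 W * 3600 s = 1090800 J/h
Volume treated per hour = 58.8 m^3/h * 1000 = 58800 L/h
dose = 1090800 / 58800 = 18.551 J/L

18.551 J/L


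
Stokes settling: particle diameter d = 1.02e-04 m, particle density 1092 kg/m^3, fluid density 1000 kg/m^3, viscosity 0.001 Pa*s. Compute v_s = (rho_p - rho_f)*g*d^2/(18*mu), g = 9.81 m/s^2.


Density difference: rho_p - rho_f = 1092 - 1000 = 92 kg/m^3
d^2 = (1.02e-04)^2 = 1.0404e-08 m^2
Numerator = (rho_p - rho_f) * g * d^2 = 92 * 9.81 * 1.0404e-08 = 9.3898181e-06
Denominator = 18 * mu = 18 * 0.001 = 0.018
v_s = 9.3898181e-06 / 0.018 = 5.21657e-04 m/s
Check: Re = rho_f * v_s * d / mu = 1000 * 5.21657e-04 * 1.02e-04 / 0.001 = 0.0532 < 1, so Stokes' law applies.

5.21657e-04 m/s


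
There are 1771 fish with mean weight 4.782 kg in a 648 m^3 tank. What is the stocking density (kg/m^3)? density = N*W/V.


Total biomass = 1771 fish * 4.782 kg = 8468.922 kg
Density = total biomass / volume = 8468.922 / 648 = 13.0693 kg/m^3

13.0693 kg/m^3


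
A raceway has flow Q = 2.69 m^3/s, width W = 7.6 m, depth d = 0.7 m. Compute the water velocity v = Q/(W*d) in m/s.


Cross-sectional area = W * d = 7.6 * 0.7 = 5.32 m^2
Velocity = Q / A = 2.69 / 5.32 = 0.505639 m/s

0.505639 m/s


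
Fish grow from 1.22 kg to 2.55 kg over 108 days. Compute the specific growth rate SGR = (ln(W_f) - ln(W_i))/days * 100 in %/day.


ln(W_f) = ln(2.55) = 0.93609336
ln(W_i) = ln(1.22) = 0.19885086
ln(W_f) - ln(W_i) = 0.93609336 - 0.19885086 = 0.7372425
SGR = 0.7372425 / 108 * 100 = 0.682632 %/day

0.682632 %/day


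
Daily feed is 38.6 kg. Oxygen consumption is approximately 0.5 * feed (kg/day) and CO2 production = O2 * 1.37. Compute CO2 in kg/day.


O2 = 38.6 * 0.5 = 19.3
CO2 = 19.3 * 1.37 = 26.441

26.441 kg/day


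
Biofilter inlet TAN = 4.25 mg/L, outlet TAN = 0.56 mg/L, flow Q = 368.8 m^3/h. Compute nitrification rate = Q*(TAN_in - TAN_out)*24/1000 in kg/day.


Concentration drop: TAN_in - TAN_out = 4.25 - 0.56 = 3.69 mg/L
Hourly TAN removed = Q * dTAN = 368.8 m^3/h * 3.69 mg/L = 1360.872 g/h  (m^3/h * mg/L = g/h)
Daily TAN removed = 1360.872 * 24 = 32660.928 g/day
Convert to kg/day: 32660.928 / 1000 = 32.660928 kg/day

32.660928 kg/day


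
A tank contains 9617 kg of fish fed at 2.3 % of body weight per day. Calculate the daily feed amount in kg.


Feeding rate fraction = 2.3% / 100 = 0.023
Daily feed = 9617 kg * 0.023 = 221.191 kg/day

221.191 kg/day


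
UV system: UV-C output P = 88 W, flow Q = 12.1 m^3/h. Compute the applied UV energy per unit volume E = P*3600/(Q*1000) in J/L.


Energy delivered per hour = 88 W * 3600 s = 316800 J/h
Volume treated per hour = 12.1 m^3/h * 1000 = 12100 L/h
dose = 316800 / 12100 = 26.1818 J/L

26.1818 J/L


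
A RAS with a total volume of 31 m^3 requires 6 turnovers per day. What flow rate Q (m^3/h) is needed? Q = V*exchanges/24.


Daily recirculation volume = 31 m^3 * 6 = 186 m^3/day
Flow rate Q = daily volume / 24 h = 186 / 24 = 7.75 m^3/h

7.75 m^3/h


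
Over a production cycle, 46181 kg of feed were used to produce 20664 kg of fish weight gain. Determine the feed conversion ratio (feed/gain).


FCR = feed consumed / weight gained
FCR = 46181 kg / 20664 kg = 2.23485

2.23485


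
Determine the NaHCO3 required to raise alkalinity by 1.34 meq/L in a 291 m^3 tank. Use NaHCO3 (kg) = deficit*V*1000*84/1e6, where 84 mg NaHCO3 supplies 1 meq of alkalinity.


Tank volume in L = 291 m^3 * 1000 = 291000 L
Total meq required = 1.34 meq/L * 291000 L = 389940 meq
NaHCO3 mass = 389940 meq * 84 mg/meq / 1e6 = 32.755 kg

32.755 kg


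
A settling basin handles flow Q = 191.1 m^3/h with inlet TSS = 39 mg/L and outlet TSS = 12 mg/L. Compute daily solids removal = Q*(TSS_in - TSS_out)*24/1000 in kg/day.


Concentration drop: TSS_in - TSS_out = 39 - 12 = 27 mg/L
Hourly solids removed = Q * dTSS = 191.1 m^3/h * 27 mg/L = 5159.7 g/h  (m^3/h * mg/L = g/h)
Daily solids removed = 5159.7 * 24 = 123832.8 g/day
Convert g to kg: 123832.8 / 1000 = 123.8328 kg/day

123.8328 kg/day


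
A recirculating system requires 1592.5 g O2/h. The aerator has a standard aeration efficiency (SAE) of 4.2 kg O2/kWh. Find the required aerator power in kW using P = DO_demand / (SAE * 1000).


SAE in g O2/kWh = 4.2 * 1000 = 4200 g/kWh
P = DO_demand / SAE_g = 1592.5 / 4200 = 0.379167 kW

0.379167 kW


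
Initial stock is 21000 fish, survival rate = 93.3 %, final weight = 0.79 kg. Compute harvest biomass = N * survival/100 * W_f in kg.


Survivors = 21000 * 93.3/100 = 19593 fish
Harvest biomass = survivors * W_f = 19593 * 0.79 = 15478.47 kg

15478.47 kg


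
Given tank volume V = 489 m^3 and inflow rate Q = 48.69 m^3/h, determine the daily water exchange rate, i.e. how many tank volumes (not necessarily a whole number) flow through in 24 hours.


Daily flow volume = 48.69 m^3/h * 24 h = 1168.56 m^3/day
Exchanges = daily flow / tank volume = 1168.56 / 489 = 2.38969 exchanges/day

2.38969 exchanges/day


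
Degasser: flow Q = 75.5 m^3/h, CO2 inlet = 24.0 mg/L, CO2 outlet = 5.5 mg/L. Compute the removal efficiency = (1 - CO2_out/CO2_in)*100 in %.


CO2_out / CO2_in = 5.5 / 24.0 = 0.22916667
Fraction remaining = 0.22916667
efficiency = (1 - 0.22916667) * 100 = 77.0833 %

77.0833 %


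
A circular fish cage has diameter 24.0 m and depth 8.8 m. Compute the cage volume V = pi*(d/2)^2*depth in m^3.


r = d/2 = 24.0/2 = 12 m
Base area = pi*r^2 = pi*12^2 = 452.38934 m^2
Volume = 452.38934 * 8.8 = 3981.03 m^3

3981.03 m^3


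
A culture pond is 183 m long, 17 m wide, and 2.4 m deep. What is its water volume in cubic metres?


Base area = L * W = 183 * 17 = 3111 m^2
Volume = area * depth = 3111 * 2.4 = 7466.4 m^3

7466.4 m^3


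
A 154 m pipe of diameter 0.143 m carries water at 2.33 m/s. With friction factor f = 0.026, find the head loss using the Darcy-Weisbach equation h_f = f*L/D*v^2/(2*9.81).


v^2 = 2.33^2 = 5.4289 m^2/s^2
L/D = 154/0.143 = 1076.9231
h_f = f*(L/D)*v^2/(2g) = 0.026 * 1076.9231 * 5.4289 / 19.62 = 7.74767 m

7.74767 m


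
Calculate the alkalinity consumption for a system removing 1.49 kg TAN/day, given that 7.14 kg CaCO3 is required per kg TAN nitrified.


Alkalinity factor: 7.14 kg CaCO3 consumed per kg TAN nitrified
alk = 1.49 kg TAN * 7.14 = 10.6386 kg CaCO3/day

10.6386 kg CaCO3/day


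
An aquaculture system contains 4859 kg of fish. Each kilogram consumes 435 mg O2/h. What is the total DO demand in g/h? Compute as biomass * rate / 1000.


Total O2 consumption (mg/h) = 4859 kg * 435 mg/(kg*h) = 2113665 mg/h
Convert to g/h: 2113665 / 1000 = 2113.665 g/h

2113.665 g/h


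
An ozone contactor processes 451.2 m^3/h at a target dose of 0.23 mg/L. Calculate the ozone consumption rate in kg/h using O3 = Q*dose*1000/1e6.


O3 demand (mg/h) = Q * dose * 1000 = 451.2 * 0.23 * 1000 = 103776 mg/h
Convert mg to kg: 103776 / 1e6 = 0.103776 kg/h

0.103776 kg/h


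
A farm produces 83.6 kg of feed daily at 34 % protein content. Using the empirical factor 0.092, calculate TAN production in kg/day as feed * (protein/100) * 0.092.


Protein in feed = 83.6 * 34/100 = 28.424 kg/day
TAN = protein * 0.092 = 28.424 * 0.092 = 2.615008 kg/day

2.615008 kg/day


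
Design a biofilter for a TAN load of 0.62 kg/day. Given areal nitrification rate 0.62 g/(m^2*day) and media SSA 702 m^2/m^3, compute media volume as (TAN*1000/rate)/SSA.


A = 0.62*1000 / 0.62 = 1000 m^2
V = 1000 / 702 = 1.4245

1.4245 m^3


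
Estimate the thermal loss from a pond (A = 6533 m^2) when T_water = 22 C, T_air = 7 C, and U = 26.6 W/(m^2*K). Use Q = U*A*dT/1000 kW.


Temperature difference dT = 22 - 7 = 15 K
Heat loss (W) = U * A * dT = 26.6 * 6533 * 15 = 2606667 W
Convert to kW: 2606667 / 1000 = 2606.667 kW

2606.667 kW


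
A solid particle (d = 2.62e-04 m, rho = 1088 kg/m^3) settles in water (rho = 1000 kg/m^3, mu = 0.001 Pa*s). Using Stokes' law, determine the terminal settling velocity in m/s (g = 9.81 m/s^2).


Density difference: rho_p - rho_f = 1088 - 1000 = 88 kg/m^3
d^2 = (2.62e-04)^2 = 6.8644e-08 m^2
Numerator = (rho_p - rho_f) * g * d^2 = 88 * 9.81 * 6.8644e-08 = 5.9258992e-05
Denominator = 18 * mu = 18 * 0.001 = 0.018
v_s = 5.9258992e-05 / 0.018 = 0.00329217 m/s
Check: Re = rho_f * v_s * d / mu = 1000 * 0.00329217 * 2.62e-04 / 0.001 = 0.863 < 1, so Stokes' law applies.

0.00329217 m/s


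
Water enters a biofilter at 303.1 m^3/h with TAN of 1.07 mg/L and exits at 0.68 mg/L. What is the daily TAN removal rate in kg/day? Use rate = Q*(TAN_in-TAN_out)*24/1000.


Concentration drop: TAN_in - TAN_out = 1.07 - 0.68 = 0.39 mg/L
Hourly TAN removed = Q * dTAN = 303.1 m^3/h * 0.39 mg/L = 118.209 g/h  (m^3/h * mg/L = g/h)
Daily TAN removed = 118.209 * 24 = 2837.016 g/day
Convert to kg/day: 2837.016 / 1000 = 2.837016 kg/day

2.837016 kg/day


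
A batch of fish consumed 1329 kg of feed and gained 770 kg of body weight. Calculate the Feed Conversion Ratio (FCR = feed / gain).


FCR = feed consumed / weight gained
FCR = 1329 kg / 770 kg = 1.72597

1.72597


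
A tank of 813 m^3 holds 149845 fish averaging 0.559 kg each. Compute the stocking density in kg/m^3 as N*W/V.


Total biomass = 149845 fish * 0.559 kg = 83763.355 kg
Density = total biomass / volume = 83763.355 / 813 = 103.03 kg/m^3

103.03 kg/m^3


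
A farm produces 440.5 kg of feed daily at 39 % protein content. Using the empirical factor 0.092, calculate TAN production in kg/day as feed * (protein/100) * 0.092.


Protein in feed = 440.5 * 39/100 = 171.795 kg/day
TAN = protein * 0.092 = 171.795 * 0.092 = 15.80514 kg/day

15.80514 kg/day


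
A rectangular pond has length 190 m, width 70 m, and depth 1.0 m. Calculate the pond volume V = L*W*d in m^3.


Base area = L * W = 190 * 70 = 13300 m^2
Volume = area * depth = 13300 * 1.0 = 13300 m^3

13300 m^3


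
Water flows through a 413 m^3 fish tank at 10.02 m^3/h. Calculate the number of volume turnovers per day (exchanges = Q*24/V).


Daily flow volume = 10.02 m^3/h * 24 h = 240.48 m^3/day
Exchanges = daily flow / tank volume = 240.48 / 413 = 0.582276 exchanges/day

0.582276 exchanges/day


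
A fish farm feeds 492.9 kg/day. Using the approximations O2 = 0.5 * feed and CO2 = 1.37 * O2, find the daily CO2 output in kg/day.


O2 = 492.9 * 0.5 = 246.45
CO2 = 246.45 * 1.37 = 337.6365

337.6365 kg/day


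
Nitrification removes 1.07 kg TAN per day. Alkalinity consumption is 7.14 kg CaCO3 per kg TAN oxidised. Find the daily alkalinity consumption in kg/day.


Alkalinity factor: 7.14 kg CaCO3 consumed per kg TAN nitrified
alk = 1.07 kg TAN * 7.14 = 7.6398 kg CaCO3/day

7.6398 kg CaCO3/day
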